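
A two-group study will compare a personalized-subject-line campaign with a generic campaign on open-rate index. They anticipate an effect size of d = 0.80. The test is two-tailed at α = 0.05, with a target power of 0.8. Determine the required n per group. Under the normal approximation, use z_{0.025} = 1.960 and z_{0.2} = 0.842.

n = 25 per group

For two independent groups with equal n: n = 2·((z_{α/2} + z_β) / d)².
z_{α/2} + z_β = 1.960 + 0.842 = 2.802.
n = 2 × (2.802 / 0.80)² = 2 × 3.502² = 2 × 12.27 = 24.5.
Round up to the next whole participant.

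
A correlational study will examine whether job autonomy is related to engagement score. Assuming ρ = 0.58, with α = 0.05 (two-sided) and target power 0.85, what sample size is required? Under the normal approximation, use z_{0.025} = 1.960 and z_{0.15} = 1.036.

n = 24

Fisher's z: C = ½·ln((1+r)/(1−r)) = ½·ln(3.7619) = 0.6625.
n = ((z_{α/2} + z_β)/C)² + 3.
(1.960 + 1.036) / 0.6625 = 2.996 / 0.6625 = 4.522.
n = 4.522² + 3 = 20.45 + 3 = 23.5.
Round up.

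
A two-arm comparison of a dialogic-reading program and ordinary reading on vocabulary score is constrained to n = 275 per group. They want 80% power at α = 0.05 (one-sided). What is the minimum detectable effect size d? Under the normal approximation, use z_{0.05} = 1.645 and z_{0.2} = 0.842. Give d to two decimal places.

For two independent groups of n = 275 each: d_min = (z_{α} + z_β)·√(2/n).
z-sum = 1.645 + 0.842 = 2.487.
d_min = 2.487 × √(2/275) = 2.487 × 0.0853 = 0.212.

d_min ≈ 0.21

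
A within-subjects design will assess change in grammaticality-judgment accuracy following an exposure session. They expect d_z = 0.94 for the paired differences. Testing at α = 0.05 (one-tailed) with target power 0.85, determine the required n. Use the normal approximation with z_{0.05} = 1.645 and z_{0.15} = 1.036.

For a paired (one-sample on differences) test: n = ((z_{α} + z_β) / d)².
z_{α} + z_β = 1.645 + 1.036 = 2.681.
n = (2.681 / 0.94)² = 2.852² = 8.13.
Round up.

n = 9 pairs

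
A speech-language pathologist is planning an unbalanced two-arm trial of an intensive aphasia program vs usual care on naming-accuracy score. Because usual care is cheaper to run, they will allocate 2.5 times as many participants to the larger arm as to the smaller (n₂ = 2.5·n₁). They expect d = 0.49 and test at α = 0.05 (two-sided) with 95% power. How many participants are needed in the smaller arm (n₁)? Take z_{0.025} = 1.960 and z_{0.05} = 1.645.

n₁ = 76

With allocation ratio k = n₂/n₁ = 2.5, Var(x̄₁−x̄₂) = σ²(1/n₁ + 1/(k·n₁)) = σ²·(k+1)/(k·n₁).
So n₁ = (1 + 1/k)·((z_{α/2} + z_β)/d)² = 1.400 × (3.605/0.49)².
n₁ = 1.400 × 54.13 = 75.8.
Round up: n₁ = 76, giving n₂ = 2.5 × 76 = 190.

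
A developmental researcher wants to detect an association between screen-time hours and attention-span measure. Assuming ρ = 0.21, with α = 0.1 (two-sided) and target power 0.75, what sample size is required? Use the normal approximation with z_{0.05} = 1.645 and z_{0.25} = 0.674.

Fisher's z: C = ½·ln((1+r)/(1−r)) = ½·ln(1.5316) = 0.2132.
n = ((z_{α/2} + z_β)/C)² + 3.
(1.645 + 0.674) / 0.2132 = 2.319 / 0.2132 = 10.877.
n = 10.877² + 3 = 118.31 + 3 = 121.3.
Round up.

n = 122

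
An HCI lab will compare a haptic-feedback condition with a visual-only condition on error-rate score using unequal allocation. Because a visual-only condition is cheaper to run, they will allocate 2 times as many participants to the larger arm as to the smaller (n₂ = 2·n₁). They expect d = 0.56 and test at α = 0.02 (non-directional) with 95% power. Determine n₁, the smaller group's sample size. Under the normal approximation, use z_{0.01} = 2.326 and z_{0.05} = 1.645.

With allocation ratio k = n₂/n₁ = 2, Var(x̄₁−x̄₂) = σ²(1/n₁ + 1/(k·n₁)) = σ²·(k+1)/(k·n₁).
So n₁ = (1 + 1/k)·((z_{α/2} + z_β)/d)² = 1.500 × (3.971/0.56)².
n₁ = 1.500 × 50.28 = 75.4.
Round up: n₁ = 76, giving n₂ = 2 × 76 = 152.

n₁ = 76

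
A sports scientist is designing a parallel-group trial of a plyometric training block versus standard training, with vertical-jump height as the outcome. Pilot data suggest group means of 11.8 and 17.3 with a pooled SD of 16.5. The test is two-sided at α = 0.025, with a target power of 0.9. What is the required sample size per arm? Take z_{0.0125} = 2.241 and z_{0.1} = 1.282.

n = 224 per group

Cohen's d = |M₁ − M₂| / SD_pooled = |11.8 − 17.3| / 16.5 = 5.5 / 16.5 = 0.333.
For two independent groups with equal n: n = 2·((z_{α/2} + z_β) / d)².
z_{α/2} + z_β = 2.241 + 1.282 = 3.523.
n = 2 × (3.523 / 0.333)² = 2 × 10.580² = 2 × 111.93 = 223.9.
Round up to the next whole participant.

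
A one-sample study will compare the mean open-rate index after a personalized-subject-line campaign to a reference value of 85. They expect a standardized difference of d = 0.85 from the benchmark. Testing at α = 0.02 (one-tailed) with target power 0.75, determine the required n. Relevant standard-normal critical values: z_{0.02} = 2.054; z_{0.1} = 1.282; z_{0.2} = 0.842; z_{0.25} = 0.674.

For a one-sample test: n = ((z_{α} + z_β) / d)².
z_{α} + z_β = 2.054 + 0.674 = 2.728.
n = (2.728 / 0.85)² = 3.209² = 10.30.
Round up.

n = 11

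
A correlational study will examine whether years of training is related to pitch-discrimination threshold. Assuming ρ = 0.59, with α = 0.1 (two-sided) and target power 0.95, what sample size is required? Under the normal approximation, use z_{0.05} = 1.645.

Fisher's z: C = ½·ln((1+r)/(1−r)) = ½·ln(3.8780) = 0.6777.
n = ((z_{α/2} + z_β)/C)² + 3.
(1.645 + 1.645) / 0.6777 = 3.290 / 0.6777 = 4.855.
n = 4.855² + 3 = 23.57 + 3 = 26.6.
Round up.

n = 27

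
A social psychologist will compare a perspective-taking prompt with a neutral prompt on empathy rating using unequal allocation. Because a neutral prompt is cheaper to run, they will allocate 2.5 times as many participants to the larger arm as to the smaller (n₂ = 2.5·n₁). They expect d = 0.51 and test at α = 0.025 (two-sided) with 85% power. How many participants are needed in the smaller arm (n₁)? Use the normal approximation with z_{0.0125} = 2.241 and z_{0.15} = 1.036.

n₁ = 58

With allocation ratio k = n₂/n₁ = 2.5, Var(x̄₁−x̄₂) = σ²(1/n₁ + 1/(k·n₁)) = σ²·(k+1)/(k·n₁).
So n₁ = (1 + 1/k)·((z_{α/2} + z_β)/d)² = 1.400 × (3.277/0.51)².
n₁ = 1.400 × 41.29 = 57.8.
Round up: n₁ = 58, giving n₂ = 2.5 × 58 = 145.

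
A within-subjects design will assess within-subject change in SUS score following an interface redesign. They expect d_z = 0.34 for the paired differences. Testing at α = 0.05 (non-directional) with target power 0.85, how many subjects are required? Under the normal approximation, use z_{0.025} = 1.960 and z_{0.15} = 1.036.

n = 78 pairs

For a paired (one-sample on differences) test: n = ((z_{α/2} + z_β) / d)².
z_{α/2} + z_β = 1.960 + 1.036 = 2.996.
n = (2.996 / 0.34)² = 8.812² = 77.65.
Round up.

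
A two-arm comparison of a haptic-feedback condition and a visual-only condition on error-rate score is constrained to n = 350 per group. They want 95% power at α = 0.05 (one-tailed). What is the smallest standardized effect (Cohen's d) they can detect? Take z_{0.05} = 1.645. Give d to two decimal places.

For two independent groups of n = 350 each: d_min = (z_{α} + z_β)·√(2/n).
z-sum = 1.645 + 1.645 = 3.290.
d_min = 3.290 × √(2/350) = 3.290 × 0.0756 = 0.249.

d_min ≈ 0.25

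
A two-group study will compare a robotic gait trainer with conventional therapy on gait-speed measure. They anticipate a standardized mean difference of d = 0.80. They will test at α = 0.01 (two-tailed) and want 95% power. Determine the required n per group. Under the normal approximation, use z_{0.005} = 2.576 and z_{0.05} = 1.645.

n = 56 per group

For two independent groups with equal n: n = 2·((z_{α/2} + z_β) / d)².
z_{α/2} + z_β = 2.576 + 1.645 = 4.221.
n = 2 × (4.221 / 0.80)² = 2 × 5.276² = 2 × 27.84 = 55.7.
Round up to the next whole participant.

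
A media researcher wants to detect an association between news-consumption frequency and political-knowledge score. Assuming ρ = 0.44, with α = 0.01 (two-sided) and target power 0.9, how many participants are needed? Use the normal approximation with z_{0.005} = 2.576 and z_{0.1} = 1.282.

n = 70

Fisher's z: C = ½·ln((1+r)/(1−r)) = ½·ln(2.5714) = 0.4722.
n = ((z_{α/2} + z_β)/C)² + 3.
(2.576 + 1.282) / 0.4722 = 3.858 / 0.4722 = 8.170.
n = 8.170² + 3 = 66.75 + 3 = 69.8.
Round up.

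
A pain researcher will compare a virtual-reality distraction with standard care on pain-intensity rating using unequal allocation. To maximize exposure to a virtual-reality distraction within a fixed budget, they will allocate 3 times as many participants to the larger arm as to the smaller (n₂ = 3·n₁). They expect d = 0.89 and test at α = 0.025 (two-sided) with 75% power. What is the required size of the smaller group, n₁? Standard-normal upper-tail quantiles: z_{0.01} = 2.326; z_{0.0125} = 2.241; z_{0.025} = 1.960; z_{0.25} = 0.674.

With allocation ratio k = n₂/n₁ = 3, Var(x̄₁−x̄₂) = σ²(1/n₁ + 1/(k·n₁)) = σ²·(k+1)/(k·n₁).
So n₁ = (1 + 1/k)·((z_{α/2} + z_β)/d)² = 1.333 × (2.915/0.89)².
n₁ = 1.333 × 10.73 = 14.3.
Round up: n₁ = 15, giving n₂ = 3 × 15 = 45.

n₁ = 15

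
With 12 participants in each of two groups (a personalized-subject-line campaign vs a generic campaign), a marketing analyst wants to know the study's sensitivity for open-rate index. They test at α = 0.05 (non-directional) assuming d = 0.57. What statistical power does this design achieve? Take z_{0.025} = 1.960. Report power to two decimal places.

power ≈ 0.29

For two equal groups, power = Φ(d·√(n/2) − z_{α/2}).
d·√(n/2) = 0.57 × √(12/2) = 0.57 × 2.449 = 1.396.
z_β = 1.396 − 1.960 = -0.564.
Power = Φ(-0.564) = 0.286.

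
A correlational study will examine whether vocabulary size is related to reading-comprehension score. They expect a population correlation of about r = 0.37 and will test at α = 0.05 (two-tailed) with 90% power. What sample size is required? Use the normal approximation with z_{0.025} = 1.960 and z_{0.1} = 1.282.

Fisher's z: C = ½·ln((1+r)/(1−r)) = ½·ln(2.1746) = 0.3884.
n = ((z_{α/2} + z_β)/C)² + 3.
(1.960 + 1.282) / 0.3884 = 3.242 / 0.3884 = 8.347.
n = 8.347² + 3 = 69.67 + 3 = 72.7.
Round up.

n = 73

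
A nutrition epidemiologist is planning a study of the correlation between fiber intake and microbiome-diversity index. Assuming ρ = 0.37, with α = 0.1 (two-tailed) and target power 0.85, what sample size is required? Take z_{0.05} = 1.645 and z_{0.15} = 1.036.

Fisher's z: C = ½·ln((1+r)/(1−r)) = ½·ln(2.1746) = 0.3884.
n = ((z_{α/2} + z_β)/C)² + 3.
(1.645 + 1.036) / 0.3884 = 2.681 / 0.3884 = 6.903.
n = 6.903² + 3 = 47.65 + 3 = 50.6.
Round up.

n = 51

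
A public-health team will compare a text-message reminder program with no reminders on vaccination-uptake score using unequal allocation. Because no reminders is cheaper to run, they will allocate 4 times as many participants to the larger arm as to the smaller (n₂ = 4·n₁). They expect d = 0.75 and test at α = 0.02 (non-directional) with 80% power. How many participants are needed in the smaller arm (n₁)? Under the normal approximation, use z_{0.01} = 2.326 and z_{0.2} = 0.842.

n₁ = 23

With allocation ratio k = n₂/n₁ = 4, Var(x̄₁−x̄₂) = σ²(1/n₁ + 1/(k·n₁)) = σ²·(k+1)/(k·n₁).
So n₁ = (1 + 1/k)·((z_{α/2} + z_β)/d)² = 1.250 × (3.168/0.75)².
n₁ = 1.250 × 17.84 = 22.3.
Round up: n₁ = 23, giving n₂ = 4 × 23 = 92.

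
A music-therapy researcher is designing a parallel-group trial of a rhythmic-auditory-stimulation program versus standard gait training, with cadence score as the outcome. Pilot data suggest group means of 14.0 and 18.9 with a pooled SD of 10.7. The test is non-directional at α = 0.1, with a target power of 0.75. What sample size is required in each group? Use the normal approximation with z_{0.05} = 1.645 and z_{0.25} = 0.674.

Cohen's d = |M₁ − M₂| / SD_pooled = |14.0 − 18.9| / 10.7 = 4.9 / 10.7 = 0.458.
For two independent groups with equal n: n = 2·((z_{α/2} + z_β) / d)².
z_{α/2} + z_β = 1.645 + 0.674 = 2.319.
n = 2 × (2.319 / 0.458)² = 2 × 5.063² = 2 × 25.64 = 51.3.
Round up to the next whole participant.

n = 52 per group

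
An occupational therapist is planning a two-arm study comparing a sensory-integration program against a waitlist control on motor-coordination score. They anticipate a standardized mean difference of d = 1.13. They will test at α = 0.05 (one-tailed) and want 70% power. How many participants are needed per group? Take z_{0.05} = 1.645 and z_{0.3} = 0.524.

n = 8 per group

For two independent groups with equal n: n = 2·((z_{α} + z_β) / d)².
z_{α} + z_β = 1.645 + 0.524 = 2.169.
n = 2 × (2.169 / 1.13)² = 2 × 1.919² = 2 × 3.68 = 7.4.
Round up to the next whole participant.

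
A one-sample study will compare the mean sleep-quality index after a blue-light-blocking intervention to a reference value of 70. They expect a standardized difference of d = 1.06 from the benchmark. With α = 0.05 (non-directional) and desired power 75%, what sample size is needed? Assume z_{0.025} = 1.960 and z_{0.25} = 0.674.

For a one-sample test: n = ((z_{α/2} + z_β) / d)².
z_{α/2} + z_β = 1.960 + 0.674 = 2.634.
n = (2.634 / 1.06)² = 2.485² = 6.17.
Round up.

n = 7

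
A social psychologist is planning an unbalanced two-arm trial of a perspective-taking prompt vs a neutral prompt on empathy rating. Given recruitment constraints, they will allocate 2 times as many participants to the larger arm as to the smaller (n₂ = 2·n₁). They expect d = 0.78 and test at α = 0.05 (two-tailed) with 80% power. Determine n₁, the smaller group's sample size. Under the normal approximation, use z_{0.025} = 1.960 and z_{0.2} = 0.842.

With allocation ratio k = n₂/n₁ = 2, Var(x̄₁−x̄₂) = σ²(1/n₁ + 1/(k·n₁)) = σ²·(k+1)/(k·n₁).
So n₁ = (1 + 1/k)·((z_{α/2} + z_β)/d)² = 1.500 × (2.802/0.78)².
n₁ = 1.500 × 12.90 = 19.4.
Round up: n₁ = 20, giving n₂ = 2 × 20 = 40.

n₁ = 20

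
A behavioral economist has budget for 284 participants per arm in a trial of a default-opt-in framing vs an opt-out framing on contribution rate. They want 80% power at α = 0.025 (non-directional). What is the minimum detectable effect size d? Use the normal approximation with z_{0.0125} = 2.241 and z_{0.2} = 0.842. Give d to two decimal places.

d_min ≈ 0.26

For two independent groups of n = 284 each: d_min = (z_{α/2} + z_β)·√(2/n).
z-sum = 2.241 + 0.842 = 3.083.
d_min = 3.083 × √(2/284) = 3.083 × 0.0839 = 0.259.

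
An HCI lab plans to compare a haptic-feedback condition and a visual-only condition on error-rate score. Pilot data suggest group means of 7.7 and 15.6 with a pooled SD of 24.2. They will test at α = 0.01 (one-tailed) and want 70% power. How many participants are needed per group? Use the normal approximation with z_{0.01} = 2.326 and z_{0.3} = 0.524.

n = 153 per group

Cohen's d = |M₁ − M₂| / SD_pooled = |7.7 − 15.6| / 24.2 = 7.9 / 24.2 = 0.326.
For two independent groups with equal n: n = 2·((z_{α} + z_β) / d)².
z_{α} + z_β = 2.326 + 0.524 = 2.850.
n = 2 × (2.850 / 0.326)² = 2 × 8.742² = 2 × 76.43 = 152.9.
Round up to the next whole participant.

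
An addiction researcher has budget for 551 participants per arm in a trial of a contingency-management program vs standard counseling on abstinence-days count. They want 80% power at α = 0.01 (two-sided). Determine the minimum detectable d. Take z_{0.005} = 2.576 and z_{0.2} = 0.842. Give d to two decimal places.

d_min ≈ 0.21

For two independent groups of n = 551 each: d_min = (z_{α/2} + z_β)·√(2/n).
z-sum = 2.576 + 0.842 = 3.418.
d_min = 3.418 × √(2/551) = 3.418 × 0.0602 = 0.206.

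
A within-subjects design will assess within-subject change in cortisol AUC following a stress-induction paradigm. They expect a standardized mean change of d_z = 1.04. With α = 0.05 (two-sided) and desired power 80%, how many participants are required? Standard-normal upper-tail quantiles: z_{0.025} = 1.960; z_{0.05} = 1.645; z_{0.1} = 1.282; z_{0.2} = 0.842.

For a paired (one-sample on differences) test: n = ((z_{α/2} + z_β) / d)².
z_{α/2} + z_β = 1.960 + 0.842 = 2.802.
n = (2.802 / 1.04)² = 2.694² = 7.26.
Round up.

n = 8 pairs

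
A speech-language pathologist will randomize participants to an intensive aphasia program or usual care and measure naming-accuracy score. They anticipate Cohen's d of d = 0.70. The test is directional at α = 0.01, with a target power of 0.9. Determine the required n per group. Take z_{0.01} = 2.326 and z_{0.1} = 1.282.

n = 54 per group

For two independent groups with equal n: n = 2·((z_{α} + z_β) / d)².
z_{α} + z_β = 2.326 + 1.282 = 3.608.
n = 2 × (3.608 / 0.70)² = 2 × 5.154² = 2 × 26.57 = 53.1.
Round up to the next whole participant.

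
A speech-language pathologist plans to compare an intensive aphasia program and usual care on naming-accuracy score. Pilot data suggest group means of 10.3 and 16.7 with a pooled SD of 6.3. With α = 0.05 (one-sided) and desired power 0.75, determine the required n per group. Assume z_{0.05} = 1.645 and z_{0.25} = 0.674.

n = 11 per group

Cohen's d = |M₁ − M₂| / SD_pooled = |10.3 − 16.7| / 6.3 = 6.4 / 6.3 = 1.016.
For two independent groups with equal n: n = 2·((z_{α} + z_β) / d)².
z_{α} + z_β = 1.645 + 0.674 = 2.319.
n = 2 × (2.319 / 1.016)² = 2 × 2.282² = 2 × 5.21 = 10.4.
Round up to the next whole participant.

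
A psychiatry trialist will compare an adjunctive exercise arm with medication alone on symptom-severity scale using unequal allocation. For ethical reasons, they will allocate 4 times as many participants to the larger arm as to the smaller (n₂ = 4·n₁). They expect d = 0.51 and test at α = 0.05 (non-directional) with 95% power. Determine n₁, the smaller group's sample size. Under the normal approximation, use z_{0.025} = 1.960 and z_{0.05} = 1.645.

n₁ = 63

With allocation ratio k = n₂/n₁ = 4, Var(x̄₁−x̄₂) = σ²(1/n₁ + 1/(k·n₁)) = σ²·(k+1)/(k·n₁).
So n₁ = (1 + 1/k)·((z_{α/2} + z_β)/d)² = 1.250 × (3.605/0.51)².
n₁ = 1.250 × 49.97 = 62.5.
Round up: n₁ = 63, giving n₂ = 4 × 63 = 252.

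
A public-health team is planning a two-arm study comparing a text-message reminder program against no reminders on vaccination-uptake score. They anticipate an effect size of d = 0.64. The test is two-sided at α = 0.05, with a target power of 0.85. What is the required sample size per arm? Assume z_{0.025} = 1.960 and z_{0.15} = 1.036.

For two independent groups with equal n: n = 2·((z_{α/2} + z_β) / d)².
z_{α/2} + z_β = 1.960 + 1.036 = 2.996.
n = 2 × (2.996 / 0.64)² = 2 × 4.681² = 2 × 21.91 = 43.8.
Round up to the next whole participant.

n = 44 per group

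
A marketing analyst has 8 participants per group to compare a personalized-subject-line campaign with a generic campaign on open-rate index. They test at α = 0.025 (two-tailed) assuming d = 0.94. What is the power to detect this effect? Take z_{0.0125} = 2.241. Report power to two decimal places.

For two equal groups, power = Φ(d·√(n/2) − z_{α/2}).
d·√(n/2) = 0.94 × √(8/2) = 0.94 × 2.000 = 1.880.
z_β = 1.880 − 2.241 = -0.361.
Power = Φ(-0.361) = 0.359.

power ≈ 0.36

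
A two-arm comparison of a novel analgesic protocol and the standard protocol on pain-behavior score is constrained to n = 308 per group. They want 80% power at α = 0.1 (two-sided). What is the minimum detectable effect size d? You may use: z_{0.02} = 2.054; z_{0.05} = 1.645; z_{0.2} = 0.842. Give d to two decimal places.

d_min ≈ 0.20

For two independent groups of n = 308 each: d_min = (z_{α/2} + z_β)·√(2/n).
z-sum = 1.645 + 0.842 = 2.487.
d_min = 2.487 × √(2/308) = 2.487 × 0.0806 = 0.200.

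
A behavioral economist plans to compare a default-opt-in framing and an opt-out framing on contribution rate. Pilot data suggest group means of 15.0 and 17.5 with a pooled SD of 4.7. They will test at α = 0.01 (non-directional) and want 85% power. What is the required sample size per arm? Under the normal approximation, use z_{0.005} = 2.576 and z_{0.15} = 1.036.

n = 93 per group

Cohen's d = |M₁ − M₂| / SD_pooled = |15.0 − 17.5| / 4.7 = 2.5 / 4.7 = 0.532.
For two independent groups with equal n: n = 2·((z_{α/2} + z_β) / d)².
z_{α/2} + z_β = 2.576 + 1.036 = 3.612.
n = 2 × (3.612 / 0.532)² = 2 × 6.789² = 2 × 46.10 = 92.2.
Round up to the next whole participant.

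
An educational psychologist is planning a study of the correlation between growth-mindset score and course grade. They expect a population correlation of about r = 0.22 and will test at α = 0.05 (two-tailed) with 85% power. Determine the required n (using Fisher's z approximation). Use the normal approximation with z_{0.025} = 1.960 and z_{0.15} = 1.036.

Fisher's z: C = ½·ln((1+r)/(1−r)) = ½·ln(1.5641) = 0.2237.
n = ((z_{α/2} + z_β)/C)² + 3.
(1.960 + 1.036) / 0.2237 = 2.996 / 0.2237 = 13.393.
n = 13.393² + 3 = 179.37 + 3 = 182.4.
Round up.

n = 183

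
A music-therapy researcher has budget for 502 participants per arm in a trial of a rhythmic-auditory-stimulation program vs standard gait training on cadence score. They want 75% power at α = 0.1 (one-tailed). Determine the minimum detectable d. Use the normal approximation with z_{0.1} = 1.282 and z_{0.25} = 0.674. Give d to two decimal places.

d_min ≈ 0.12

For two independent groups of n = 502 each: d_min = (z_{α} + z_β)·√(2/n).
z-sum = 1.282 + 0.674 = 1.956.
d_min = 1.956 × √(2/502) = 1.956 × 0.0631 = 0.123.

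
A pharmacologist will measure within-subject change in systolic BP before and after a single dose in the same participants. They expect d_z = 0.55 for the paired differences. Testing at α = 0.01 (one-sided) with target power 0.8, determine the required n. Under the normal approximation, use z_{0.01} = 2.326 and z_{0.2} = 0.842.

For a paired (one-sample on differences) test: n = ((z_{α} + z_β) / d)².
z_{α} + z_β = 2.326 + 0.842 = 3.168.
n = (3.168 / 0.55)² = 5.760² = 33.18.
Round up.

n = 34 pairs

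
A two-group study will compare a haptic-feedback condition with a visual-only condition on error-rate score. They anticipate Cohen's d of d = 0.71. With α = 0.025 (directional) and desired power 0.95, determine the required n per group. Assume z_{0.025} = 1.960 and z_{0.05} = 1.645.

n = 52 per group

For two independent groups with equal n: n = 2·((z_{α} + z_β) / d)².
z_{α} + z_β = 1.960 + 1.645 = 3.605.
n = 2 × (3.605 / 0.71)² = 2 × 5.077² = 2 × 25.78 = 51.6.
Round up to the next whole participant.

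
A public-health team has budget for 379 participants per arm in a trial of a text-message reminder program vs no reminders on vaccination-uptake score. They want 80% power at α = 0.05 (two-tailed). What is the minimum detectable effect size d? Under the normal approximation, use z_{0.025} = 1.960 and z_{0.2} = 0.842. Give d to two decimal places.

d_min ≈ 0.20

For two independent groups of n = 379 each: d_min = (z_{α/2} + z_β)·√(2/n).
z-sum = 1.960 + 0.842 = 2.802.
d_min = 2.802 × √(2/379) = 2.802 × 0.0726 = 0.204.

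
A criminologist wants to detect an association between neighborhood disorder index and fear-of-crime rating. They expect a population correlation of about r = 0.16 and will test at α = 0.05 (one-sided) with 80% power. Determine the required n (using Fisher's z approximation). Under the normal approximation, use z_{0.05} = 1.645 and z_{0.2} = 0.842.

n = 241

Fisher's z: C = ½·ln((1+r)/(1−r)) = ½·ln(1.3810) = 0.1614.
n = ((z_{α} + z_β)/C)² + 3.
(1.645 + 0.842) / 0.1614 = 2.487 / 0.1614 = 15.409.
n = 15.409² + 3 = 237.43 + 3 = 240.4.
Round up.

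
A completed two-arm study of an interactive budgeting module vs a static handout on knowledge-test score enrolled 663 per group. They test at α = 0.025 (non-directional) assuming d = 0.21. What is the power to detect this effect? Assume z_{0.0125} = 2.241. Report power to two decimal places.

power ≈ 0.94

For two equal groups, power = Φ(d·√(n/2) − z_{α/2}).
d·√(n/2) = 0.21 × √(663/2) = 0.21 × 18.207 = 3.823.
z_β = 3.823 − 2.241 = 1.582.
Power = Φ(1.582) = 0.943.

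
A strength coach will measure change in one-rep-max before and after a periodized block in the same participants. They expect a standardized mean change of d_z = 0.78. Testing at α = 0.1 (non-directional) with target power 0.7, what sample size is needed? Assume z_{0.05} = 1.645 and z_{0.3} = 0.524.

For a paired (one-sample on differences) test: n = ((z_{α/2} + z_β) / d)².
z_{α/2} + z_β = 1.645 + 0.524 = 2.169.
n = (2.169 / 0.78)² = 2.781² = 7.73.
Round up.

n = 8 pairs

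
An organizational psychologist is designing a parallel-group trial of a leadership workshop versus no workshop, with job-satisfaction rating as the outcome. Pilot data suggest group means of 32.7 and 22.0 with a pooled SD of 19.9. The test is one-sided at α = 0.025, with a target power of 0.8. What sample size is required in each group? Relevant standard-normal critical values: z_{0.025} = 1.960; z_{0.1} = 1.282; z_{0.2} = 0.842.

n = 55 per group

Cohen's d = |M₁ − M₂| / SD_pooled = |32.7 − 22.0| / 19.9 = 10.7 / 19.9 = 0.538.
For two independent groups with equal n: n = 2·((z_{α} + z_β) / d)².
z_{α} + z_β = 1.960 + 0.842 = 2.802.
n = 2 × (2.802 / 0.538)² = 2 × 5.208² = 2 × 27.13 = 54.3.
Round up to the next whole participant.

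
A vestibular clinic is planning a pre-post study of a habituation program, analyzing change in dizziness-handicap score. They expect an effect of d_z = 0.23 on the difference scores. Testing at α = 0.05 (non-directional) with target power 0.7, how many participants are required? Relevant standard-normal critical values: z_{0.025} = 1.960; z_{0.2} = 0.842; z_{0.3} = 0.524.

n = 117 pairs

For a paired (one-sample on differences) test: n = ((z_{α/2} + z_β) / d)².
z_{α/2} + z_β = 1.960 + 0.524 = 2.484.
n = (2.484 / 0.23)² = 10.800² = 116.64.
Round up.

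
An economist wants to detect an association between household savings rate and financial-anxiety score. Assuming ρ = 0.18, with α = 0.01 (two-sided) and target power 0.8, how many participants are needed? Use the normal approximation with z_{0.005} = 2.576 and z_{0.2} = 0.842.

Fisher's z: C = ½·ln((1+r)/(1−r)) = ½·ln(1.4390) = 0.1820.
n = ((z_{α/2} + z_β)/C)² + 3.
(2.576 + 0.842) / 0.1820 = 3.418 / 0.1820 = 18.780.
n = 18.780² + 3 = 352.70 + 3 = 355.7.
Round up.

n = 356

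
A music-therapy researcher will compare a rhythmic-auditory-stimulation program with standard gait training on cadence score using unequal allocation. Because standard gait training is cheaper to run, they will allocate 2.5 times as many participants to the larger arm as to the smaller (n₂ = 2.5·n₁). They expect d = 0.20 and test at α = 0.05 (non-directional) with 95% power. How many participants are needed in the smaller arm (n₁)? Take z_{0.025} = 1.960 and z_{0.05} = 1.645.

With allocation ratio k = n₂/n₁ = 2.5, Var(x̄₁−x̄₂) = σ²(1/n₁ + 1/(k·n₁)) = σ²·(k+1)/(k·n₁).
So n₁ = (1 + 1/k)·((z_{α/2} + z_β)/d)² = 1.400 × (3.605/0.20)².
n₁ = 1.400 × 324.90 = 454.9.
Round up: n₁ = 455, giving n₂ = ⌈2.5 × 455⌉ = ⌈1137.5⌉ = 1138.

n₁ = 455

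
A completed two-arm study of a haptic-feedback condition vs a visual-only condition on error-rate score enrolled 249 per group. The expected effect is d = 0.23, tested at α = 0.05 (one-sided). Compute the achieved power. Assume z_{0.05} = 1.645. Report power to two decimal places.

power ≈ 0.82

For two equal groups, power = Φ(d·√(n/2) − z_{α}).
d·√(n/2) = 0.23 × √(249/2) = 0.23 × 11.158 = 2.566.
z_β = 2.566 − 1.645 = 0.921.
Power = Φ(0.921) = 0.822.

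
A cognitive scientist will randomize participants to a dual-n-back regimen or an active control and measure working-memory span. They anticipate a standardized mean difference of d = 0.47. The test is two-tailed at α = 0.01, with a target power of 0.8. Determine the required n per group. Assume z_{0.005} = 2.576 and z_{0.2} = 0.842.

n = 106 per group

For two independent groups with equal n: n = 2·((z_{α/2} + z_β) / d)².
z_{α/2} + z_β = 2.576 + 0.842 = 3.418.
n = 2 × (3.418 / 0.47)² = 2 × 7.272² = 2 × 52.89 = 105.8.
Round up to the next whole participant.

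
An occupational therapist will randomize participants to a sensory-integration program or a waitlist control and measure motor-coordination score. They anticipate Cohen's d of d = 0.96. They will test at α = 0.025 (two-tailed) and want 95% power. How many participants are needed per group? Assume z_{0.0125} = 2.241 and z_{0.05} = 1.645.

For two independent groups with equal n: n = 2·((z_{α/2} + z_β) / d)².
z_{α/2} + z_β = 2.241 + 1.645 = 3.886.
n = 2 × (3.886 / 0.96)² = 2 × 4.048² = 2 × 16.39 = 32.8.
Round up to the next whole participant.

n = 33 per group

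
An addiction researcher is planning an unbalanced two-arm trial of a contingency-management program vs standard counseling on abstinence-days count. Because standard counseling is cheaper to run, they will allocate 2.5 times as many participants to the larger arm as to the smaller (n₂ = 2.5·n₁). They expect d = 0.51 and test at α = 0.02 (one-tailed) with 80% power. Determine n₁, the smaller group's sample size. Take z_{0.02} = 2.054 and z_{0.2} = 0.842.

With allocation ratio k = n₂/n₁ = 2.5, Var(x̄₁−x̄₂) = σ²(1/n₁ + 1/(k·n₁)) = σ²·(k+1)/(k·n₁).
So n₁ = (1 + 1/k)·((z_{α} + z_β)/d)² = 1.400 × (2.896/0.51)².
n₁ = 1.400 × 32.24 = 45.1.
Round up: n₁ = 46, giving n₂ = 2.5 × 46 = 115.

n₁ = 46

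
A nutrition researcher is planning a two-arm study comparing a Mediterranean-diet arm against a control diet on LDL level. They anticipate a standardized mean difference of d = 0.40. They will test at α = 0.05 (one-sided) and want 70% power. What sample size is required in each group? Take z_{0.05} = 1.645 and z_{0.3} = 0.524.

For two independent groups with equal n: n = 2·((z_{α} + z_β) / d)².
z_{α} + z_β = 1.645 + 0.524 = 2.169.
n = 2 × (2.169 / 0.40)² = 2 × 5.422² = 2 × 29.40 = 58.8.
Round up to the next whole participant.

n = 59 per group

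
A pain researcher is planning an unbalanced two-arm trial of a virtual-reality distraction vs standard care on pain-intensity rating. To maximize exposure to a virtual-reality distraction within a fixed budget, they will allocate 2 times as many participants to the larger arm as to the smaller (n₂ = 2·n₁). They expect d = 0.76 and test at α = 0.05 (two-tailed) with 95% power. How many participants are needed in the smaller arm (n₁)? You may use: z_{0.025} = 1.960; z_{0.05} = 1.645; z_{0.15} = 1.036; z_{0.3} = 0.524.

With allocation ratio k = n₂/n₁ = 2, Var(x̄₁−x̄₂) = σ²(1/n₁ + 1/(k·n₁)) = σ²·(k+1)/(k·n₁).
So n₁ = (1 + 1/k)·((z_{α/2} + z_β)/d)² = 1.500 × (3.605/0.76)².
n₁ = 1.500 × 22.50 = 33.8.
Round up: n₁ = 34, giving n₂ = 2 × 34 = 68.

n₁ = 34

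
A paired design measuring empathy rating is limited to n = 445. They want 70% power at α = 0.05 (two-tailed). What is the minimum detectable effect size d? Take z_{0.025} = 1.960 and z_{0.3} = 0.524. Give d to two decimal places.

For a single sample (or paired design) of n = 445: d_min = (z_{α/2} + z_β)/√n.
z-sum = 1.960 + 0.524 = 2.484.
d_min = 2.484 / √445 = 2.484 / 21.095 = 0.118.

d_min ≈ 0.12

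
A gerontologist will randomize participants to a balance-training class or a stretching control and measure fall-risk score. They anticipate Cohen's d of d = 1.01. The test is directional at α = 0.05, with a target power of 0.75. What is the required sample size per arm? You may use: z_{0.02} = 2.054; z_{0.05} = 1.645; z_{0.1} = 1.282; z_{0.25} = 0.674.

n = 11 per group

For two independent groups with equal n: n = 2·((z_{α} + z_β) / d)².
z_{α} + z_β = 1.645 + 0.674 = 2.319.
n = 2 × (2.319 / 1.01)² = 2 × 2.296² = 2 × 5.27 = 10.5.
Round up to the next whole participant.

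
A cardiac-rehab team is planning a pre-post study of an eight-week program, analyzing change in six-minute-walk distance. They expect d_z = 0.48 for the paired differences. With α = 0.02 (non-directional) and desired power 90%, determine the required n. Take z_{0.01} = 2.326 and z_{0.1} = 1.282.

For a paired (one-sample on differences) test: n = ((z_{α/2} + z_β) / d)².
z_{α/2} + z_β = 2.326 + 1.282 = 3.608.
n = (3.608 / 0.48)² = 7.517² = 56.50.
Round up.

n = 57 pairs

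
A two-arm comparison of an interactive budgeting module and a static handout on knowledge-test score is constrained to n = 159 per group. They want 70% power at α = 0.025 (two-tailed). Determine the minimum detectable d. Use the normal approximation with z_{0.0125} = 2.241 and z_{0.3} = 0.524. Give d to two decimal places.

For two independent groups of n = 159 each: d_min = (z_{α/2} + z_β)·√(2/n).
z-sum = 2.241 + 0.524 = 2.765.
d_min = 2.765 × √(2/159) = 2.765 × 0.1122 = 0.310.

d_min ≈ 0.31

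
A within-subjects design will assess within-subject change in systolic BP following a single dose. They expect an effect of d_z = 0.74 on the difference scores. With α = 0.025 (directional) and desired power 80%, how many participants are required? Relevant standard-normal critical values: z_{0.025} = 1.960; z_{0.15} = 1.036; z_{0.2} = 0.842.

For a paired (one-sample on differences) test: n = ((z_{α} + z_β) / d)².
z_{α} + z_β = 1.960 + 0.842 = 2.802.
n = (2.802 / 0.74)² = 3.786² = 14.34.
Round up.

n = 15 pairs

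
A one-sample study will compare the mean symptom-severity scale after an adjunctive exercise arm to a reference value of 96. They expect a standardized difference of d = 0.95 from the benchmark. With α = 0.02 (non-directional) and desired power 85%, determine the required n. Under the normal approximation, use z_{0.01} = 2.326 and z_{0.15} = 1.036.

For a one-sample test: n = ((z_{α/2} + z_β) / d)².
z_{α/2} + z_β = 2.326 + 1.036 = 3.362.
n = (3.362 / 0.95)² = 3.539² = 12.52.
Round up.

n = 13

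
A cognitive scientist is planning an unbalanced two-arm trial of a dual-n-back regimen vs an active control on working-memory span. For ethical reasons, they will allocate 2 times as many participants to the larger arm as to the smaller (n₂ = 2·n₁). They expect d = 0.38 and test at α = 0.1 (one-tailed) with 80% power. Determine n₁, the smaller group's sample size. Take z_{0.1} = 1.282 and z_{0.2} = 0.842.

With allocation ratio k = n₂/n₁ = 2, Var(x̄₁−x̄₂) = σ²(1/n₁ + 1/(k·n₁)) = σ²·(k+1)/(k·n₁).
So n₁ = (1 + 1/k)·((z_{α} + z_β)/d)² = 1.500 × (2.124/0.38)².
n₁ = 1.500 × 31.24 = 46.9.
Round up: n₁ = 47, giving n₂ = 2 × 47 = 94.

n₁ = 47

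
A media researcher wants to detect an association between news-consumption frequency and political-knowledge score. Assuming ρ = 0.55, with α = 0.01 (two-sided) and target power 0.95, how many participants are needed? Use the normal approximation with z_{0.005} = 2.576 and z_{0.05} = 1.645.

n = 50

Fisher's z: C = ½·ln((1+r)/(1−r)) = ½·ln(3.4444) = 0.6184.
n = ((z_{α/2} + z_β)/C)² + 3.
(2.576 + 1.645) / 0.6184 = 4.221 / 0.6184 = 6.826.
n = 6.826² + 3 = 46.59 + 3 = 49.6.
Round up.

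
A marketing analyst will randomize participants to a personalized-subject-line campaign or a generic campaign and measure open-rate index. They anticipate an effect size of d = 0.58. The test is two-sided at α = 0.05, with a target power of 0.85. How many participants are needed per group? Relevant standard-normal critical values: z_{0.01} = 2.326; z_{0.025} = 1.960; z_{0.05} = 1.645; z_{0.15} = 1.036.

n = 54 per group

For two independent groups with equal n: n = 2·((z_{α/2} + z_β) / d)².
z_{α/2} + z_β = 1.960 + 1.036 = 2.996.
n = 2 × (2.996 / 0.58)² = 2 × 5.166² = 2 × 26.68 = 53.4.
Round up to the next whole participant.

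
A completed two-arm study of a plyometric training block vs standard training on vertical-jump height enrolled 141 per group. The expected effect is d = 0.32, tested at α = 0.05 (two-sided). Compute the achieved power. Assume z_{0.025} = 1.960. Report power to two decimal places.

For two equal groups, power = Φ(d·√(n/2) − z_{α/2}).
d·√(n/2) = 0.32 × √(141/2) = 0.32 × 8.396 = 2.687.
z_β = 2.687 − 1.960 = 0.727.
Power = Φ(0.727) = 0.766.

power ≈ 0.77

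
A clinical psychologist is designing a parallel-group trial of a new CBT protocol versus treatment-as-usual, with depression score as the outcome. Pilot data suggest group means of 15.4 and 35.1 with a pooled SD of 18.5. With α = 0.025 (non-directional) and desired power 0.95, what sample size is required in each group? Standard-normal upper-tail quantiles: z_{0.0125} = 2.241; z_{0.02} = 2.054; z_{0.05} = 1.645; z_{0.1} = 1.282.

Cohen's d = |M₁ − M₂| / SD_pooled = |15.4 − 35.1| / 18.5 = 19.7 / 18.5 = 1.065.
For two independent groups with equal n: n = 2·((z_{α/2} + z_β) / d)².
z_{α/2} + z_β = 2.241 + 1.645 = 3.886.
n = 2 × (3.886 / 1.065)² = 2 × 3.649² = 2 × 13.31 = 26.6.
Round up to the next whole participant.

n = 27 per group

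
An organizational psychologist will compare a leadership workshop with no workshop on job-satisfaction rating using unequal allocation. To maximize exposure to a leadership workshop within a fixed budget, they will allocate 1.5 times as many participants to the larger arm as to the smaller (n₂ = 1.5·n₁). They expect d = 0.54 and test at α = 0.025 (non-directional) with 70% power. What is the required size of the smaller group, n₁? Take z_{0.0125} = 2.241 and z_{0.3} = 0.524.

n₁ = 44

With allocation ratio k = n₂/n₁ = 1.5, Var(x̄₁−x̄₂) = σ²(1/n₁ + 1/(k·n₁)) = σ²·(k+1)/(k·n₁).
So n₁ = (1 + 1/k)·((z_{α/2} + z_β)/d)² = 1.667 × (2.765/0.54)².
n₁ = 1.667 × 26.22 = 43.7.
Round up: n₁ = 44, giving n₂ = 1.5 × 44 = 66.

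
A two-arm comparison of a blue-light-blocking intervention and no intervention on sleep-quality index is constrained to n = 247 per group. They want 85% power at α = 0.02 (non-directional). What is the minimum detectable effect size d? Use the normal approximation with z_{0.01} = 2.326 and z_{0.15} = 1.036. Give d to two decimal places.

For two independent groups of n = 247 each: d_min = (z_{α/2} + z_β)·√(2/n).
z-sum = 2.326 + 1.036 = 3.362.
d_min = 3.362 × √(2/247) = 3.362 × 0.0900 = 0.303.

d_min ≈ 0.30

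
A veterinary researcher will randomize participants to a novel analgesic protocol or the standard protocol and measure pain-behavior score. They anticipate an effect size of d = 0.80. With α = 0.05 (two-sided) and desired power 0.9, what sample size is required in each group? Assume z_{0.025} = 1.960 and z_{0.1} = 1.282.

For two independent groups with equal n: n = 2·((z_{α/2} + z_β) / d)².
z_{α/2} + z_β = 1.960 + 1.282 = 3.242.
n = 2 × (3.242 / 0.80)² = 2 × 4.052² = 2 × 16.42 = 32.8.
Round up to the next whole participant.

n = 33 per group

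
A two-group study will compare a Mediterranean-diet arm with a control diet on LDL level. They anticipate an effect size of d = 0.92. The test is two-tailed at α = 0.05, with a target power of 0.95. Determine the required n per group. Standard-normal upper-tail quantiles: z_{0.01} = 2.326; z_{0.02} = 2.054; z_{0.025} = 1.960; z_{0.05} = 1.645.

n = 31 per group

For two independent groups with equal n: n = 2·((z_{α/2} + z_β) / d)².
z_{α/2} + z_β = 1.960 + 1.645 = 3.605.
n = 2 × (3.605 / 0.92)² = 2 × 3.918² = 2 × 15.35 = 30.7.
Round up to the next whole participant.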